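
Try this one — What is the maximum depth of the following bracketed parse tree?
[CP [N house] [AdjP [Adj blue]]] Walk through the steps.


Count bracket nesting levels:
'[' at pos 0: depth = 1
'[' at pos 4: depth = 2
'[' at pos 14: depth = 2
'[' at pos 20: depth = 3
Maximum depth reached: 3

3


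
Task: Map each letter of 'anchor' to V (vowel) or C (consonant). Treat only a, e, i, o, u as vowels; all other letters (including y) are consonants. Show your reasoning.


Letter mapping: a = V, n = C, c = C, h = C, o = V, r = C.

VCCCVC


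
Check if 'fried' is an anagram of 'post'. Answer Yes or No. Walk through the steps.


Sorted letters of 'fried': 'defir'
Sorted letters of 'post': 'opst'
They do not match.

No


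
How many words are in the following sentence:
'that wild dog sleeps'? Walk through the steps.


Split into words: that | wild | dog | sleeps = 4 words.

4


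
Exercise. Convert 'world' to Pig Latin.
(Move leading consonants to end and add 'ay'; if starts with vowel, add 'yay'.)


'world': move consonant cluster 'w' to end and add 'ay': 'orldway'.

orldway


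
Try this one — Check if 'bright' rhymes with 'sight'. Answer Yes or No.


Rime (stressed vowel + following sounds) of 'bright': -ight = /aɪt/
Rime of 'sight': -ight = /aɪt/
/aɪt/ and /aɪt/ are the same ending sound, so the words rhyme.

Yes


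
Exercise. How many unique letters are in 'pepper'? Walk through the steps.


Unique letters in 'pepper': {e, p, r} = 3 distinct letters.

3


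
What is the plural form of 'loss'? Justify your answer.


Apply rule: Add -es (sibilant/fricative ending). 'loss' becomes 'losses'.

losses


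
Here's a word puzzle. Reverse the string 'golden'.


Reverse 'golden' character by character: 'nedlog'.

nedlog


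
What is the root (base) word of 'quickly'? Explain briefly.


Remove suffix '-ly' from 'quickly' to get root 'quick'.

quick


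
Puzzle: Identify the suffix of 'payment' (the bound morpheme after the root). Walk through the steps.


The word 'payment' = 'pay' (root) + '-ment' (suffix). The suffix is '-ment'.

ment


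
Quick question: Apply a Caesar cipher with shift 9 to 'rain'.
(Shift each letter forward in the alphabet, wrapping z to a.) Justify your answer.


Shift each letter by 9: r -> a, a -> j, i -> r, n -> w. Result: 'ajrw'.

ajrw


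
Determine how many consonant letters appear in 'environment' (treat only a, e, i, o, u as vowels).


Consonants in 'environment': n, v, r, n, m, n, t = 7 consonants.

7


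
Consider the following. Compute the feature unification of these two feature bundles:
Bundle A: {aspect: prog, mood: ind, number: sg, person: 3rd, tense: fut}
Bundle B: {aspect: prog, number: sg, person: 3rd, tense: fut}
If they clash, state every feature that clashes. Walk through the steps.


Compare features:
aspect: A=prog vs B=prog -> unified: prog
mood: A=ind vs B=_ -> unified: ind
number: A=sg vs B=sg -> unified: sg
person: A=3rd vs B=3rd -> unified: 3rd
tense: A=fut vs B=fut -> unified: fut
No clashes found.

Unified: {aspect: prog, mood: ind, number: sg, person: 3rd, tense: fut}


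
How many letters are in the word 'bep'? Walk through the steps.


Spell out 'bep' and number each letter: b(1), e(2), p(3). Total: 3 letters.

3


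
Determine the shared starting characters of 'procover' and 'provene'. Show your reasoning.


Compare from the start: 3 characters match: 'pro'. Mismatch at position 4: 'c' vs 'v'.

pro


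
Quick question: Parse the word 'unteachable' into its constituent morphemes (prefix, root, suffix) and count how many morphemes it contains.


Step 1: Identify prefix: 'un' (meaning: not/reverse)
Step 2: Identify root: 'teach'
Step 3: Identify suffix(es): 'able'
Decomposition: un- (prefix: not/reverse) + teach (root) + -able (suffix: capable of)
Total morphemes: 3

3 morphemes (un- (prefix: not/reverse) + teach (root) + -able (suffix: capable of))


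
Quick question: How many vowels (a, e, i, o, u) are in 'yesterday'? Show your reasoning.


Vowels in 'yesterday': e, e, a = 3 vowels.

3


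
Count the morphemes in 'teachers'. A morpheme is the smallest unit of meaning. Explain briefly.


Decomposition: teach (root) + -er (suffix) + -s (plural) = 3 morpheme(s)

3 morphemes


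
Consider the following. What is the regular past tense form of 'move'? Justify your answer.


Apply rule: Add -d (word ends in -e). 'move' becomes 'moved'.

moved


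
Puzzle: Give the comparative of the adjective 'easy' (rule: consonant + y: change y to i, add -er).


Apply comparative formation (consonant + y: change y to i, add -er): 'easy' -> 'easier'.

easier


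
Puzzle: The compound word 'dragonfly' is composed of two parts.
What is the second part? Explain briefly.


Split 'dragonfly' into 'dragon' + 'fly'. The second part is 'fly'.

fly


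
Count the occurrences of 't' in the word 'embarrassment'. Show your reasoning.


Letter 't' in 'embarrassment': found at position(s) 13 = 1 occurrence(s).

1


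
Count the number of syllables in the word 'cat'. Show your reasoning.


Break 'cat' into syllables: cat -> cat = 1 syllable

1 syllable


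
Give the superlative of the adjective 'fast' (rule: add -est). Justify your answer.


Apply superlative formation (add -est): 'fast' -> 'fastest'.

fastest


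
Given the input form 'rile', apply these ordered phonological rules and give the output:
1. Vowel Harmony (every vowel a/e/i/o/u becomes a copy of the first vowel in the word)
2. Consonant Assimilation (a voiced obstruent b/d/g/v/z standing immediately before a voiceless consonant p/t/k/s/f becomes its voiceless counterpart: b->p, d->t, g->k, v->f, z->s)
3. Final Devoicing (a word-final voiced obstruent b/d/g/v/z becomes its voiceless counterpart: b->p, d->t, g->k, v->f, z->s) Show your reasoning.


Starting form: 'rile'
Rule 1: Vowel Harmony: all vowels become 'i' (matching first vowel). 'rile' -> 'rili'
Rule 2: Consonant Assimilation: no voiced obstruent (b/d/g/v/z) stands immediately before a voiceless consonant (p/t/k/s/f). No change.
Rule 3: Final Devoicing: the word ends in the vowel 'i', not a consonant. No change.
Final form: 'rili'

rili


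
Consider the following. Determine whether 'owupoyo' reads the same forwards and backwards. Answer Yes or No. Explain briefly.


Forward: 'owupoyo'
Reversed: 'oyopuwo'
They differ.

No


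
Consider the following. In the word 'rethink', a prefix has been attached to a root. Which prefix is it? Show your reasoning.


The word 'rethink' = 're' (prefix) + 'think' (root). The prefix is 're'.

re


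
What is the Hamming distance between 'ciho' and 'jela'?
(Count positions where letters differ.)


Alignment:
Position 1: 'c' vs 'j' = DIFFER
Position 2: 'i' vs 'e' = DIFFER
Position 3: 'h' vs 'l' = DIFFER
Position 4: 'o' vs 'a' = DIFFER
Total differences: 4

4


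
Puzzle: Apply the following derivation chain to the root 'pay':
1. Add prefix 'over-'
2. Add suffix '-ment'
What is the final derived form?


Step 1: Add prefix 'over-' to 'pay' = 'overpay'
Step 2: Add suffix '-ment' to 'overpay' = 'overpayment'

overpayment


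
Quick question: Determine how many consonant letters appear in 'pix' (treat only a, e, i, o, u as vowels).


Consonants in 'pix': p, x = 2 consonants.

2


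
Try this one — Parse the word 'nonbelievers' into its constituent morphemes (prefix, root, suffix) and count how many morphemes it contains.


Step 1: Identify prefix: 'non' (meaning: not)
Step 2: Identify root: 'believe'
Step 3: Identify suffix(es): 'er, s'
Decomposition: non- (prefix: not) + believe (root) + -er (suffix: one who) + -s (plural)
Total morphemes: 4

4 morphemes (non- (prefix: not) + believe (root) + -er (suffix: one who) + -s (plural))


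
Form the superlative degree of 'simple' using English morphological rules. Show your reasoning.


Apply superlative formation (ends in e: add -st): 'simple' -> 'simplest'.

simplest


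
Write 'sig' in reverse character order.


Reverse 'sig' character by character: 'gis'.

gis


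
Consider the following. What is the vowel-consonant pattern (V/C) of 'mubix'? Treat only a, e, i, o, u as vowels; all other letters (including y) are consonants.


Letter mapping: m = C, u = V, b = C, i = V, x = C.

CVCVC


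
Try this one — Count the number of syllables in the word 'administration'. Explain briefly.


Break 'administration' into syllables: ad-min-is-tra-tion -> ad | min | is | tra | tion = 5 syllables

5 syllables


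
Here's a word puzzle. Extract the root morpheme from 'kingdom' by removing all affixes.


Remove suffix '-dom' from 'kingdom' to get root 'king'.

king


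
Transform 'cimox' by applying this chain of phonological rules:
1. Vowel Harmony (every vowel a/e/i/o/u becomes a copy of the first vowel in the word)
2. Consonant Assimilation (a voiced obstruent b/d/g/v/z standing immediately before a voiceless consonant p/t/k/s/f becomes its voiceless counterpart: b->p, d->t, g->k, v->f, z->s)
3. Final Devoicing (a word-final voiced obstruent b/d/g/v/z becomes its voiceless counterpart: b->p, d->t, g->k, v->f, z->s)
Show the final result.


Starting form: 'cimox'
Rule 1: Vowel Harmony: all vowels become 'i' (matching first vowel). 'cimox' -> 'cimix'
Rule 2: Consonant Assimilation: no voiced obstruent (b/d/g/v/z) stands immediately before a voiceless consonant (p/t/k/s/f). No change.
Rule 3: Final Devoicing: final consonant 'x' is not one of the voiced obstruents b/d/g/v/z. No change.
Final form: 'cimix'

cimix


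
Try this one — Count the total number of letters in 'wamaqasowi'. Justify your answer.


Spell out 'wamaqasowi' and number each letter: w(1), a(2), m(3), a(4), q(5), a(6), s(7), o(8), w(9), i(10). Total: 10 letters.

10


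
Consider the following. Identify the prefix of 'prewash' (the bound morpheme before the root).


The word 'prewash' = 'pre' (prefix) + 'wash' (root). The prefix is 'pre'.

pre


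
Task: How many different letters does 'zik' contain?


Unique letters in 'zik': {i, k, z} = 3 distinct letters.

3


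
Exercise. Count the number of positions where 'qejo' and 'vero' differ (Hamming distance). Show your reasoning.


Alignment:
Position 1: 'q' vs 'v' = DIFFER
Position 2: 'e' vs 'e' = match
Position 3: 'j' vs 'r' = DIFFER
Position 4: 'o' vs 'o' = match
Total differences: 2

2


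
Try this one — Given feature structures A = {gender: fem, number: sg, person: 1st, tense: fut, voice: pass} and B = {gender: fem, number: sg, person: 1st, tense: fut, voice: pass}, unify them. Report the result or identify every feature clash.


Compare features:
gender: A=fem vs B=fem -> unified: fem
number: A=sg vs B=sg -> unified: sg
person: A=1st vs B=1st -> unified: 1st
tense: A=fut vs B=fut -> unified: fut
voice: A=pass vs B=pass -> unified: pass
No clashes found.

Unified: {gender: fem, number: sg, person: 1st, tense: fut, voice: pass}


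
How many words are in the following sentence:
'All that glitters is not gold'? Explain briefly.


Split into words: All | that | glitters | is | not | gold = 6 words.

6


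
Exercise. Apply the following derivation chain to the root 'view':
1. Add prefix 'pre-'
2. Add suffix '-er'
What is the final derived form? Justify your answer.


Step 1: Add prefix 'pre-' to 'view' = 'preview'
Step 2: Add suffix '-er' to 'preview' = 'previewer'

previewer


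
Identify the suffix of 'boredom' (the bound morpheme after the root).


The word 'boredom' = 'bore' (root) + '-dom' (suffix). The suffix is '-dom'.

dom


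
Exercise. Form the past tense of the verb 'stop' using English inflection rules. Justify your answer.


Apply rule: Double final consonant and add -ed. 'stop' becomes 'stopped'.

stopped


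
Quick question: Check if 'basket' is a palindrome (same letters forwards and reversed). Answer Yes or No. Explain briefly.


Forward: 'basket'
Reversed: 'teksab'
They differ.

No


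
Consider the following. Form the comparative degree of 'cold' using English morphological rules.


Apply comparative formation (add -er): 'cold' -> 'colder'.

colder


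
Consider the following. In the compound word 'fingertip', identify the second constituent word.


Split 'fingertip' into 'finger' + 'tip'. The second part is 'tip'.

tip


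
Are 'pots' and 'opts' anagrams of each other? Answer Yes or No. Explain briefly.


Sorted letters of 'pots': 'opst'
Sorted letters of 'opts': 'opst'
They match.

Yes


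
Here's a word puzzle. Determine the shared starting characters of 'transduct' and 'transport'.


Compare from the start: 5 characters match: 'trans'. Mismatch at position 6: 'd' vs 'p'.

trans


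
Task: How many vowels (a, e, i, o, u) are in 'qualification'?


Vowels in 'qualification': u, a, i, i, a, i, o = 7 vowels.

7


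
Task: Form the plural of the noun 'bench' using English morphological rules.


Apply rule: Add -es (sibilant/fricative ending). 'bench' becomes 'benches'.

benches


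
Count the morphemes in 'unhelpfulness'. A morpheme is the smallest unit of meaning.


Decomposition: un- (prefix) + help (root) + -ful (suffix) + -ness (suffix) = 4 morpheme(s)

4 morphemes


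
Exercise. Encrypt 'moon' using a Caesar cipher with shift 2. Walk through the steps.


Shift each letter by 2: m -> o, o -> q, o -> q, n -> p. Result: 'oqqp'.

oqqp


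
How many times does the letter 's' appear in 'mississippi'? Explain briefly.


Letter 's' in 'mississippi': found at position(s) 3, 4, 6, 7 = 4 occurrence(s).

4


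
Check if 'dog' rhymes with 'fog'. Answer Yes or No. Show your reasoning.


Rime (stressed vowel + following sounds) of 'dog': -og = /ɒg/
Rime of 'fog': -og = /ɒg/
/ɒg/ and /ɒg/ are the same ending sound, so the words rhyme.

Yes


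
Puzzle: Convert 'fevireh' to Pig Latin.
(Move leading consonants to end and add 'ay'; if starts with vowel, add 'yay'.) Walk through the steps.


'fevireh': move consonant cluster 'f' to end and add 'ay': 'evirehfay'.

evirehfay


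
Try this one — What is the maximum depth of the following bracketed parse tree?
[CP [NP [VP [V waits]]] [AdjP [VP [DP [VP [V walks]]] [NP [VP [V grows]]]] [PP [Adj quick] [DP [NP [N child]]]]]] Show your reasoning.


Count bracket nesting levels:
'[' at pos 0: depth = 1
'[' at pos 4: depth = 2
'[' at pos 8: depth = 3
'[' at pos 12: depth = 4
'[' at pos 24: depth = 2
'[' at pos 30: depth = 3
'[' at pos 34: depth = 4
'[' at pos 38: depth = 5
'[' at pos 42: depth = 6
'[' at pos 54: depth = 4
'[' at pos 58: depth = 5
'[' at pos 62: depth = 6
'[' at pos 75: depth = 3
'[' at pos 79: depth = 4
'[' at pos 91: depth = 4
'[' at pos 95: depth = 5
'[' at pos 99: depth = 6
Maximum depth reached: 6

6


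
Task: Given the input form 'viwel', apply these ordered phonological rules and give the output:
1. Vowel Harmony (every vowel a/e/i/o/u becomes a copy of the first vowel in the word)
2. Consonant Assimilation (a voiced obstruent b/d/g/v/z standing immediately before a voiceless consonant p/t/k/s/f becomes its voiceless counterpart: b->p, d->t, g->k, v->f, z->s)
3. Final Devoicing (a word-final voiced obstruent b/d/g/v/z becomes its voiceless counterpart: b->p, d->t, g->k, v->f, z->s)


Starting form: 'viwel'
Rule 1: Vowel Harmony: all vowels become 'i' (matching first vowel). 'viwel' -> 'viwil'
Rule 2: Consonant Assimilation: no voiced obstruent (b/d/g/v/z) stands immediately before a voiceless consonant (p/t/k/s/f). No change.
Rule 3: Final Devoicing: final consonant 'l' is not one of the voiced obstruents b/d/g/v/z. No change.
Final form: 'viwil'

viwil


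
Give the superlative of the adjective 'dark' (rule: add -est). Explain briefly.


Apply superlative formation (add -est): 'dark' -> 'darkest'.

darkest


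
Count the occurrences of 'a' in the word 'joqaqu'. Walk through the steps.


Letter 'a' in 'joqaqu': found at position(s) 4 = 1 occurrence(s).

1


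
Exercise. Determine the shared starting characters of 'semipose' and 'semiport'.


Compare from the start: 6 characters match: 'semipo'. Mismatch at position 7: 's' vs 'r'.

semipo


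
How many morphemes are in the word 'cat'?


Decomposition: cat (free morpheme) = 1 morpheme(s)

1 morphemes


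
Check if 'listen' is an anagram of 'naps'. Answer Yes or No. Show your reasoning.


Sorted letters of 'listen': 'eilnst'
Sorted letters of 'naps': 'anps'
They do not match.

No


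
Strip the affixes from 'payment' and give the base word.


Remove suffix '-ment' from 'payment' to get root 'pay'.

pay


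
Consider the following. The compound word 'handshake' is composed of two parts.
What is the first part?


Split 'handshake' into 'hand' + 'shake'. The first part is 'hand'.

hand


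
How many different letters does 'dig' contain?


Unique letters in 'dig': {d, g, i} = 3 distinct letters.

3


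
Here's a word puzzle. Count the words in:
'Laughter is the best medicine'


Split into words: Laughter | is | the | best | medicine = 5 words.

5


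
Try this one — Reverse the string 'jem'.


Reverse 'jem' character by character: 'mej'.

mej


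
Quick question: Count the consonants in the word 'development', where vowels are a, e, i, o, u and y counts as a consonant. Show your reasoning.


Consonants in 'development': d, v, l, p, m, n, t = 7 consonants.

7


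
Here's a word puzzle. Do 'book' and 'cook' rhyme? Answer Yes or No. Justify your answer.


Rime (stressed vowel + following sounds) of 'book': -ook = /ʊk/
Rime of 'cook': -ook = /ʊk/
/ʊk/ and /ʊk/ are the same ending sound, so the words rhyme.

Yes


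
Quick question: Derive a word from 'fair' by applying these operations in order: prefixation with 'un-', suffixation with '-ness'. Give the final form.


Step 1: Add prefix 'un-' to 'fair' = 'unfair'
Step 2: Add suffix '-ness' to 'unfair' = 'unfairness'

unfairness


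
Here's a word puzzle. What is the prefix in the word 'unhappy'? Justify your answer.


The word 'unhappy' = 'un' (prefix) + 'happy' (root). The prefix is 'un'.

un


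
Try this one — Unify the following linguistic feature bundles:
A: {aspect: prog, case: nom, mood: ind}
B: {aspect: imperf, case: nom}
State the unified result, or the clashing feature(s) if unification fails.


Compare features:
aspect: A=prog vs B=imperf -> CLASH
case: A=nom vs B=nom -> unified: nom
mood: A=ind vs B=_ -> unified: ind
Clash detected on feature 'aspect' (prog vs imperf); unification fails.

CLASH on 'aspect' (prog vs imperf)


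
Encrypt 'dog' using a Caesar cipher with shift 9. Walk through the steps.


Shift each letter by 9: d -> m, o -> x, g -> p. Result: 'mxp'.

mxp


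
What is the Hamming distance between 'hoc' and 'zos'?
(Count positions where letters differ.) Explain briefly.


Alignment:
Position 1: 'h' vs 'z' = DIFFER
Position 2: 'o' vs 'o' = match
Position 3: 'c' vs 's' = DIFFER
Total differences: 2

2


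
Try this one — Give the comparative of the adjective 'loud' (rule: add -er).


Apply comparative formation (add -er): 'loud' -> 'louder'.

louder


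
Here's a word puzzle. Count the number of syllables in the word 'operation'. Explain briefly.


Break 'operation' into syllables: op-er-a-tion -> op | er | a | tion = 4 syllables

4 syllables


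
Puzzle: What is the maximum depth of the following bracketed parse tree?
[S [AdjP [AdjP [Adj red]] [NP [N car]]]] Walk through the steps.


Count bracket nesting levels:
'[' at pos 0: depth = 1
'[' at pos 3: depth = 2
'[' at pos 9: depth = 3
'[' at pos 15: depth = 4
'[' at pos 26: depth = 3
'[' at pos 30: depth = 4
Maximum depth reached: 4

4


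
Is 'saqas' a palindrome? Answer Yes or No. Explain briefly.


Forward: 'saqas'
Reversed: 'saqas'
They are identical.

Yes


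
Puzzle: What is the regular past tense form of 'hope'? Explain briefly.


Apply rule: Add -d (word ends in -e). 'hope' becomes 'hoped'.

hoped


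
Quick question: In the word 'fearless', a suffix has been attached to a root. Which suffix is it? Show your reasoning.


The word 'fearless' = 'fear' (root) + '-less' (suffix). The suffix is '-less'.

less


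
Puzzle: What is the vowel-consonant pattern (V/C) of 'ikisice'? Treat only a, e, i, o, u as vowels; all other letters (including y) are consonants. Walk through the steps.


Letter mapping: i = V, k = C, i = V, s = C, i = V, c = C, e = V.

VCVCVCV


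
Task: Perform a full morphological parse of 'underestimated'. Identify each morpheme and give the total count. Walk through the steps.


Step 1: Identify prefix: 'under' (meaning: beneath/insufficient)
Step 2: Identify root: 'estimate'
Step 3: Identify suffix(es): 'ed'
Decomposition: under- (prefix: beneath/insufficient) + estimate (root) + -ed (suffix: past)
Total morphemes: 3

3 morphemes (under- (prefix: beneath/insufficient) + estimate (root) + -ed (suffix: past))


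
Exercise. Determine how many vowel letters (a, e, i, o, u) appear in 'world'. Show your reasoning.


Vowels in 'world': o = 1 vowels.

1


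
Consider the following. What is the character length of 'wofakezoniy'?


Spell out 'wofakezoniy' and number each letter: w(1), o(2), f(3), a(4), k(5), e(6), z(7), o(8), n(9), i(10), y(11). Total: 11 letters.

11


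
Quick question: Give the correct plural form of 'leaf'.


Apply rule: Change -f to -ves. 'leaf' becomes 'leaves'.

leaves


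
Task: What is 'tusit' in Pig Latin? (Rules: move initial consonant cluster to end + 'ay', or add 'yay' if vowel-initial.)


'tusit': move consonant cluster 't' to end and add 'ay': 'usittay'.

usittay


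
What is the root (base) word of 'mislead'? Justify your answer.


Remove prefix 'mis' from 'mislead' to get root 'lead'.

lead


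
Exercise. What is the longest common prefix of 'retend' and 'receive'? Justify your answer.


Compare from the start: 2 characters match: 're'. Mismatch at position 3: 't' vs 'c'.

re


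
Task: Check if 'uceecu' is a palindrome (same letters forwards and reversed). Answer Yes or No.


Forward: 'uceecu'
Reversed: 'uceecu'
They are identical.

Yes


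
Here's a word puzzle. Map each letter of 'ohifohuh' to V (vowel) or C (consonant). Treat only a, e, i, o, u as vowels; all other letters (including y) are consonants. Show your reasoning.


Letter mapping: o = V, h = C, i = V, f = C, o = V, h = C, u = V, h = C.

VCVCVCVC


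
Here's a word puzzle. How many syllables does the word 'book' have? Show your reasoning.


Break 'book' into syllables: book -> book = 1 syllable

1 syllable


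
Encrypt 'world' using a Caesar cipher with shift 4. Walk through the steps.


Shift each letter by 4: w -> a, o -> s, r -> v, l -> p, d -> h. Result: 'asvph'.

asvph


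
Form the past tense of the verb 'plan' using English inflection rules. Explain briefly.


Apply rule: Double final consonant and add -ed. 'plan' becomes 'planned'.

planned


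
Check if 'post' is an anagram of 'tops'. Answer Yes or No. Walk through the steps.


Sorted letters of 'post': 'opst'
Sorted letters of 'tops': 'opst'
They match.

Yes


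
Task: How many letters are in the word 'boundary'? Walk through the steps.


Spell out 'boundary' and number each letter: b(1), o(2), u(3), n(4), d(5), a(6), r(7), y(8). Total: 8 letters.

8


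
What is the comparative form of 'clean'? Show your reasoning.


Apply comparative formation (add -er): 'clean' -> 'cleaner'.

cleaner


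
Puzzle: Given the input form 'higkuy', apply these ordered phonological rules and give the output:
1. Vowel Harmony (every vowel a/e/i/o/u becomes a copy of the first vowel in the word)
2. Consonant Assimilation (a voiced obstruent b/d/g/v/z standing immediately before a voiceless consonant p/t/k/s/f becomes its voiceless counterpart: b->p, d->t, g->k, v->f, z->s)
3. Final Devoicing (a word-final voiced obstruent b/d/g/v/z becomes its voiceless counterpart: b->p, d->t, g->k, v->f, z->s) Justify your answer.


Starting form: 'higkuy'
Rule 1: Vowel Harmony: all vowels become 'i' (matching first vowel). 'higkuy' -> 'higkiy'
Rule 2: Consonant Assimilation: voiced obstruent before voiceless consonant becomes voiceless ('gk' -> 'kk'). 'higkiy' -> 'hikkiy'
Rule 3: Final Devoicing: final consonant 'y' is not one of the voiced obstruents b/d/g/v/z. No change.
Final form: 'hikkiy'

hikkiy


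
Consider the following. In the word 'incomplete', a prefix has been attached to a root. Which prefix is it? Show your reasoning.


The word 'incomplete' = 'in' (prefix) + 'complete' (root). The prefix is 'in'.

in


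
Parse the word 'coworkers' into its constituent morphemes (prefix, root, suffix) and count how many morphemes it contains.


Step 1: Identify prefix: 'co' (meaning: together)
Step 2: Identify root: 'work'
Step 3: Identify suffix(es): 'er, s'
Decomposition: co- (prefix: together) + work (root) + -er (suffix: one who) + -s (plural)
Total morphemes: 4

4 morphemes (co- (prefix: together) + work (root) + -er (suffix: one who) + -s (plural))


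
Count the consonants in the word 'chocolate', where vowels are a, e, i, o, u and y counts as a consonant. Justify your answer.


Consonants in 'chocolate': c, h, c, l, t = 5 consonants.

5


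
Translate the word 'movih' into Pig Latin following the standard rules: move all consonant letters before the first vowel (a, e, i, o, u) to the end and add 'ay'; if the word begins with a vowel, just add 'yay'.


'movih': move consonant cluster 'm' to end and add 'ay': 'ovihmay'.

ovihmay


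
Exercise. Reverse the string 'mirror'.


Reverse 'mirror' character by character: 'rorrim'.

rorrim


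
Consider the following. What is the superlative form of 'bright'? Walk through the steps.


Apply superlative formation (add -est): 'bright' -> 'brightest'.

brightest


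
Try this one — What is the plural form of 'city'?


Apply rule: Change -y to -ies (consonant + y). 'city' becomes 'cities'.

cities


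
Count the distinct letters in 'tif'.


Unique letters in 'tif': {f, i, t} = 3 distinct letters.

3


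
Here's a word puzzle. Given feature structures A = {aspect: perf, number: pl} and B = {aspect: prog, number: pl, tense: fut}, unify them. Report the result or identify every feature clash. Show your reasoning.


Compare features:
aspect: A=perf vs B=prog -> CLASH
number: A=pl vs B=pl -> unified: pl
tense: A=_ vs B=fut -> unified: fut
Clash detected on feature 'aspect' (perf vs prog); unification fails.

CLASH on 'aspect' (perf vs prog)


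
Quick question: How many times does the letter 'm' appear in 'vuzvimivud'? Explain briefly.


Letter 'm' in 'vuzvimivud': found at position(s) 6 = 1 occurrence(s).

1


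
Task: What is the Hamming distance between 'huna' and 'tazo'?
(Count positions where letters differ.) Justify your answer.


Alignment:
Position 1: 'h' vs 't' = DIFFER
Position 2: 'u' vs 'a' = DIFFER
Position 3: 'n' vs 'z' = DIFFER
Position 4: 'a' vs 'o' = DIFFER
Total differences: 4

4


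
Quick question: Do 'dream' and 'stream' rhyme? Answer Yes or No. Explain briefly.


Rime (stressed vowel + following sounds) of 'dream': -eam = /iːm/
Rime of 'stream': -eam = /iːm/
/iːm/ and /iːm/ are the same ending sound, so the words rhyme.

Yes


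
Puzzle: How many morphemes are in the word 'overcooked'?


Decomposition: over- (prefix) + cook (root) + -ed (suffix) = 3 morpheme(s)

3 morphemes


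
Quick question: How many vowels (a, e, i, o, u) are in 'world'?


Vowels in 'world': o = 1 vowels.

1


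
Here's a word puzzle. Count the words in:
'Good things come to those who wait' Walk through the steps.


Split into words: Good | things | come | to | those | who | wait = 7 words.

7


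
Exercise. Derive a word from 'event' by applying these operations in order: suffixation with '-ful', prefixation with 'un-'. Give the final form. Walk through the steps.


Step 1: Add suffix '-ful' to 'event' = 'eventful'
Step 2: Add prefix 'un-' to 'eventful' = 'uneventful'

uneventful


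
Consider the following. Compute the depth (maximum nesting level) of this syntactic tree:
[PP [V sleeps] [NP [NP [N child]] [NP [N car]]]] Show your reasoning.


Count bracket nesting levels:
'[' at pos 0: depth = 1
'[' at pos 4: depth = 2
'[' at pos 15: depth = 2
'[' at pos 19: depth = 3
'[' at pos 23: depth = 4
'[' at pos 34: depth = 3
'[' at pos 38: depth = 4
Maximum depth reached: 4

4


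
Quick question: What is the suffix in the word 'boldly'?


The word 'boldly' = 'bold' (root) + '-ly' (suffix). The suffix is '-ly'.

ly


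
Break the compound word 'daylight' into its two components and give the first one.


Split 'daylight' into 'day' + 'light'. The first part is 'day'.

day


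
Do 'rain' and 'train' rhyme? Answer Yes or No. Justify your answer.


Rime (stressed vowel + following sounds) of 'rain': -ain = /eɪn/
Rime of 'train': -ain = /eɪn/
/eɪn/ and /eɪn/ are the same ending sound, so the words rhyme.

Yes


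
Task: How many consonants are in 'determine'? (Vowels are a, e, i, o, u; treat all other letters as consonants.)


Consonants in 'determine': d, t, r, m, n = 5 consonants.

5


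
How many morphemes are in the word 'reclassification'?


Decomposition: re- (prefix) + class (root) + -ify (suffix) + -ation (suffix) = 4 morpheme(s)

4 morphemes


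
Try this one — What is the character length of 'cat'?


Spell out 'cat' and number each letter: c(1), a(2), t(3). Total: 3 letters.

3


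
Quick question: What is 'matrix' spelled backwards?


Reverse 'matrix' character by character: 'xirtam'.

xirtam


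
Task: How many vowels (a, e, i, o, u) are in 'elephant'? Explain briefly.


Vowels in 'elephant': e, e, a = 3 vowels.

3


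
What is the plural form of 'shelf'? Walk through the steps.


Apply rule: Change -f to -ves. 'shelf' becomes 'shelves'.

shelves


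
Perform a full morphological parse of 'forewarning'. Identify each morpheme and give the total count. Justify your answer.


Step 1: Identify prefix: 'fore' (meaning: before/front)
Step 2: Identify root: 'warn'
Step 3: Identify suffix(es): 'ing'
Decomposition: fore- (prefix: before/front) + warn (root) + -ing (suffix: ongoing action)
Total morphemes: 3

3 morphemes (fore- (prefix: before/front) + warn (root) + -ing (suffix: ongoing action))


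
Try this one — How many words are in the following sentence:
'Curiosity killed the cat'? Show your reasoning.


Split into words: Curiosity | killed | the | cat = 4 words.

4


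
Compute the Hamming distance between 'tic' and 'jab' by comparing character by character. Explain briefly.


Alignment:
Position 1: 't' vs 'j' = DIFFER
Position 2: 'i' vs 'a' = DIFFER
Position 3: 'c' vs 'b' = DIFFER
Total differences: 3

3


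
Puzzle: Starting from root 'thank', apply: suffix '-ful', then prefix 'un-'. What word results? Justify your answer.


Step 1: Add suffix '-ful' to 'thank' = 'thankful'
Step 2: Add prefix 'un-' to 'thankful' = 'unthankful'

unthankful


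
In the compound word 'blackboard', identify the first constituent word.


Split 'blackboard' into 'black' + 'board'. The first part is 'black'.

black


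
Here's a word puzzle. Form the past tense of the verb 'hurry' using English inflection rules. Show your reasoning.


Apply rule: Change -y to -ied. 'hurry' becomes 'hurried'.

hurried


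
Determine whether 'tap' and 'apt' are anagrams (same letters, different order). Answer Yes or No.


Sorted letters of 'tap': 'apt'
Sorted letters of 'apt': 'apt'
They match.

Yes


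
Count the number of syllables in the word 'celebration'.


Break 'celebration' into syllables: cel-e-bra-tion -> cel | e | bra | tion = 4 syllables

4 syllables


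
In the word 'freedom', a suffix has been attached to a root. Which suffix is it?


The word 'freedom' = 'free' (root) + '-dom' (suffix). The suffix is '-dom'.

dom


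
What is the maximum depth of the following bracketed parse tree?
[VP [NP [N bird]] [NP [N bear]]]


Count bracket nesting levels:
'[' at pos 0: depth = 1
'[' at pos 4: depth = 2
'[' at pos 8: depth = 3
'[' at pos 18: depth = 2
'[' at pos 22: depth = 3
Maximum depth reached: 3

3


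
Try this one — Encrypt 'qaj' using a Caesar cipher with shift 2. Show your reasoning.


Shift each letter by 2: q -> s, a -> c, j -> l. Result: 'scl'.

scl


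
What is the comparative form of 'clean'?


Apply comparative formation (add -er): 'clean' -> 'cleaner'.

cleaner


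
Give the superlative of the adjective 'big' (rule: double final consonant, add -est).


Apply superlative formation (double final consonant, add -est): 'big' -> 'biggest'.

biggest


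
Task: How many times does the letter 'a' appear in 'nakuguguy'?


Letter 'a' in 'nakuguguy': found at position(s) 2 = 1 occurrence(s).

1


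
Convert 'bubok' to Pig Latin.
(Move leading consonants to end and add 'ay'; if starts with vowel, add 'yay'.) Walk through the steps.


'bubok': move consonant cluster 'b' to end and add 'ay': 'ubokbay'.

ubokbay


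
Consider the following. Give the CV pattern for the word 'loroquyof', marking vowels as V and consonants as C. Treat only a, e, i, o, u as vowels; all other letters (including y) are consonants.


Letter mapping: l = C, o = V, r = C, o = V, q = C, u = V, y = C, o = V, f = C.

CVCVCVCVC


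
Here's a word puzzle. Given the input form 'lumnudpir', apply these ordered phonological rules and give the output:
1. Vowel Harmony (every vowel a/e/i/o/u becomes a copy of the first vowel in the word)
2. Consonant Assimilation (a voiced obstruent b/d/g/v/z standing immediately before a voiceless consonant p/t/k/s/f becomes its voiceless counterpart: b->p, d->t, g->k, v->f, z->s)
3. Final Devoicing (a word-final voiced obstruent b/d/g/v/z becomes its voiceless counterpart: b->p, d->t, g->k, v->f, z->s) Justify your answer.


Starting form: 'lumnudpir'
Rule 1: Vowel Harmony: all vowels become 'u' (matching first vowel). 'lumnudpir' -> 'lumnudpur'
Rule 2: Consonant Assimilation: voiced obstruent before voiceless consonant becomes voiceless ('dp' -> 'tp'). 'lumnudpur' -> 'lumnutpur'
Rule 3: Final Devoicing: final consonant 'r' is not one of the voiced obstruents b/d/g/v/z. No change.
Final form: 'lumnutpur'

lumnutpur


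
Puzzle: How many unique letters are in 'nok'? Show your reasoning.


Unique letters in 'nok': {k, n, o} = 3 distinct letters.

3


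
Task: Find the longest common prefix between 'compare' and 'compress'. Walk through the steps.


Compare from the start: 4 characters match: 'comp'. Mismatch at position 5: 'a' vs 'r'.

comp


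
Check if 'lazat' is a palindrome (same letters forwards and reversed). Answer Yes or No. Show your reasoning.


Forward: 'lazat'
Reversed: 'tazal'
They differ.

No


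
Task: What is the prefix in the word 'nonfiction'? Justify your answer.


The word 'nonfiction' = 'non' (prefix) + 'fiction' (root). The prefix is 'non'.

non


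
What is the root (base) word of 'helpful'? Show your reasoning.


Remove suffix '-ful' from 'helpful' to get root 'help'.

help


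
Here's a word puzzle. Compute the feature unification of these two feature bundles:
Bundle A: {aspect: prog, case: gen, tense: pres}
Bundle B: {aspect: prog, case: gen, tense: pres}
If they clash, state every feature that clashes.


Compare features:
aspect: A=prog vs B=prog -> unified: prog
case: A=gen vs B=gen -> unified: gen
tense: A=pres vs B=pres -> unified: pres
No clashes found.

Unified: {aspect: prog, case: gen, tense: pres}


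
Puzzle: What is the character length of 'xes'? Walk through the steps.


Spell out 'xes' and number each letter: x(1), e(2), s(3). Total: 3 letters.

3


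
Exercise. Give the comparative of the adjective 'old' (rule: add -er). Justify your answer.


Apply comparative formation (add -er): 'old' -> 'older'.

older


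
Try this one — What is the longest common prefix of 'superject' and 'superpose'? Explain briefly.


Compare from the start: 5 characters match: 'super'. Mismatch at position 6: 'j' vs 'p'.

super


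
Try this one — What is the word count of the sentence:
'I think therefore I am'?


Split into words: I | think | therefore | I | am = 5 words.

5


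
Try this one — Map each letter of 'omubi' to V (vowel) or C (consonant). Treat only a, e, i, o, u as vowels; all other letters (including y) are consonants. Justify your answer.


Letter mapping: o = V, m = C, u = V, b = C, i = V.

VCVCV


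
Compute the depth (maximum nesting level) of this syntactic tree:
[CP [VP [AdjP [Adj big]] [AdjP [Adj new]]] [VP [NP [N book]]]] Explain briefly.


Count bracket nesting levels:
'[' at pos 0: depth = 1
'[' at pos 4: depth = 2
'[' at pos 8: depth = 3
'[' at pos 14: depth = 4
'[' at pos 25: depth = 3
'[' at pos 31: depth = 4
'[' at pos 43: depth = 2
'[' at pos 47: depth = 3
'[' at pos 51: depth = 4
Maximum depth reached: 4

4


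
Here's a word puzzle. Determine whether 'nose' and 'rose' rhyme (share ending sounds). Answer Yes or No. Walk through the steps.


Rime (stressed vowel + following sounds) of 'nose': -ose = /oʊz/
Rime of 'rose': -ose = /oʊz/
/oʊz/ and /oʊz/ are the same ending sound, so the words rhyme.

Yes


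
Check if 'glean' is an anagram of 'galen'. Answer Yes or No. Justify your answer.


Sorted letters of 'glean': 'aegln'
Sorted letters of 'galen': 'aegln'
They match.

Yes


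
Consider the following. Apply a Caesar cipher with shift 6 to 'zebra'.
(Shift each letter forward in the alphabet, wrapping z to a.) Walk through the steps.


Shift each letter by 6: z -> f, e -> k, b -> h, r -> x, a -> g. Result: 'fkhxg'.

fkhxg


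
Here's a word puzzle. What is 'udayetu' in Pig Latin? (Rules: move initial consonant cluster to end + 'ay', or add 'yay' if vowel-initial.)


'udayetu' starts with a vowel, so add 'yay': 'udayetuyay'.

udayetuyay


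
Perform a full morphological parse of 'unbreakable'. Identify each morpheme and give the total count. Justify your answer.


Step 1: Identify prefix: 'un' (meaning: not/reverse)
Step 2: Identify root: 'break'
Step 3: Identify suffix(es): 'able'
Decomposition: un- (prefix: not/reverse) + break (root) + -able (suffix: capable of)
Total morphemes: 3

3 morphemes (un- (prefix: not/reverse) + break (root) + -able (suffix: capable of))


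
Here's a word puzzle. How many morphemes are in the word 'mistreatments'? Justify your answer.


Decomposition: mis- (prefix) + treat (root) + -ment (suffix) + -s (plural) = 4 morpheme(s)

4 morphemes


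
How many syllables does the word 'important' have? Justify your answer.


Break 'important' into syllables: im-por-tant -> im | por | tant = 3 syllables

3 syllables


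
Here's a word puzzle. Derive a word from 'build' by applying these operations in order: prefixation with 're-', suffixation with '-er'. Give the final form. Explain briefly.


Step 1: Add prefix 're-' to 'build' = 'rebuild'
Step 2: Add suffix '-er' to 'rebuild' = 'rebuilder'

rebuilder


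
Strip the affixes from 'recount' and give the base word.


Remove prefix 're' from 'recount' to get root 'count'.

count


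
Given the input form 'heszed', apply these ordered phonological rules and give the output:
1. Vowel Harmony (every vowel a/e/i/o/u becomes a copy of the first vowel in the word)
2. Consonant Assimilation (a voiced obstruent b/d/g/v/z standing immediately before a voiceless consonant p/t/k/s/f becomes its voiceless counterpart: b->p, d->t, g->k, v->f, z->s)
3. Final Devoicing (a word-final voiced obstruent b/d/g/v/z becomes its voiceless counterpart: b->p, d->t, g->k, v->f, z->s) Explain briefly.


Starting form: 'heszed'
Rule 1: Vowel Harmony: all vowels already match. No change.
Rule 2: Consonant Assimilation: no voiced obstruent (b/d/g/v/z) stands immediately before a voiceless consonant (p/t/k/s/f). No change.
Rule 3: Final Devoicing: word-final voiced obstruent 'd' becomes voiceless 't'. 'heszed' -> 'heszet'
Final form: 'heszet'

heszet
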